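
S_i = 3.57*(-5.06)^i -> [3.57, -18.06, 91.4, -462.51, 2340.29]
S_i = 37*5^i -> [37, 185, 925, 4625, 23125]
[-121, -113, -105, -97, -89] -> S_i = -121 + 8*i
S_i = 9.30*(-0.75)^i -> [9.3, -6.98, 5.23, -3.92, 2.94]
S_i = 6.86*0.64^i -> [6.86, 4.39, 2.81, 1.8, 1.15]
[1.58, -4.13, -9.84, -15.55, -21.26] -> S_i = 1.58 + -5.71*i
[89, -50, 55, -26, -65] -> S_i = Random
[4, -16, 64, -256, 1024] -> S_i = 4*-4^i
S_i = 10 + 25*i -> [10, 35, 60, 85, 110]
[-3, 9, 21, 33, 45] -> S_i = -3 + 12*i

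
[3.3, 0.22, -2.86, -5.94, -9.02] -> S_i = 3.30 + -3.08*i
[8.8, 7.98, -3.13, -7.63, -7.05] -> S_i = Random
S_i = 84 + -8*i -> [84, 76, 68, 60, 52]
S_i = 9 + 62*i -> [9, 71, 133, 195, 257]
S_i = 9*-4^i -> [9, -36, 144, -576, 2304]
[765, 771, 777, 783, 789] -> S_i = 765 + 6*i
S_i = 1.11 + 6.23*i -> [1.11, 7.34, 13.57, 19.8, 26.03]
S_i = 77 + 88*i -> [77, 165, 253, 341, 429]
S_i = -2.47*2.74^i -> [-2.47, -6.77, -18.54, -50.81, -139.22]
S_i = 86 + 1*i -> [86, 87, 88, 89, 90]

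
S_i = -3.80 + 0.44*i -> [-3.8, -3.36, -2.92, -2.48, -2.04]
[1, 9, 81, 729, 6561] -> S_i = 1*9^i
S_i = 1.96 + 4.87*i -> [1.96, 6.83, 11.7, 16.57, 21.44]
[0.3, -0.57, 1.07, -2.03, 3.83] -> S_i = 0.30*(-1.89)^i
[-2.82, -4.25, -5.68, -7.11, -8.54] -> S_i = -2.82 + -1.43*i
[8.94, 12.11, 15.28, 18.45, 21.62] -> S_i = 8.94 + 3.17*i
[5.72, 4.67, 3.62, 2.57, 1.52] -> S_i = 5.72 + -1.05*i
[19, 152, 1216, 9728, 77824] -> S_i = 19*8^i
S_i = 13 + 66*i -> [13, 79, 145, 211, 277]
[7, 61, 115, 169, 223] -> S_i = 7 + 54*i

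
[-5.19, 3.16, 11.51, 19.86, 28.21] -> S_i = -5.19 + 8.35*i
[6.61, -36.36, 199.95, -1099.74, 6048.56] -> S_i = 6.61*(-5.50)^i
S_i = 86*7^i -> [86, 602, 4214, 29498, 206486]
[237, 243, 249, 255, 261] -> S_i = 237 + 6*i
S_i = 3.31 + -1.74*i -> [3.31, 1.57, -0.17, -1.91, -3.65]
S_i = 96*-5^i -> [96, -480, 2400, -12000, 60000]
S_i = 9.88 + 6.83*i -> [9.88, 16.71, 23.54, 30.37, 37.2]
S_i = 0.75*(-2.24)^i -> [0.75, -1.68, 3.76, -8.43, 18.88]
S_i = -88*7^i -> [-88, -616, -4312, -30184, -211288]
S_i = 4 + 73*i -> [4, 77, 150, 223, 296]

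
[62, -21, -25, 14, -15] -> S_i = Random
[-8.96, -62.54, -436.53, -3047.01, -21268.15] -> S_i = -8.96*6.98^i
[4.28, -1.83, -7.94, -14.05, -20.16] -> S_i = 4.28 + -6.11*i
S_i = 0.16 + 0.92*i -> [0.16, 1.08, 2.0, 2.92, 3.84]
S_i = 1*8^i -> [1, 8, 64, 512, 4096]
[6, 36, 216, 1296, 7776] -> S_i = 6*6^i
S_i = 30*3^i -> [30, 90, 270, 810, 2430]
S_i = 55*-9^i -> [55, -495, 4455, -40095, 360855]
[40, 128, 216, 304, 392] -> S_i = 40 + 88*i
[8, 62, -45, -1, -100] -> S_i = Random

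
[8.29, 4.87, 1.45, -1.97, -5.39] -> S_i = 8.29 + -3.42*i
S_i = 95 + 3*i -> [95, 98, 101, 104, 107]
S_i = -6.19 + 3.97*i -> [-6.19, -2.22, 1.75, 5.72, 9.69]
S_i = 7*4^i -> [7, 28, 112, 448, 1792]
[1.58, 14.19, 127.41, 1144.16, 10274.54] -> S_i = 1.58*8.98^i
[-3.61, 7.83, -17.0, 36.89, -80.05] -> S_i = -3.61*(-2.17)^i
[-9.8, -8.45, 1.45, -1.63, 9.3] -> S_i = Random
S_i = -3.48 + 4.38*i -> [-3.48, 0.9, 5.28, 9.66, 14.04]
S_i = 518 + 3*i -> [518, 521, 524, 527, 530]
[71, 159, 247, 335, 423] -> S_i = 71 + 88*i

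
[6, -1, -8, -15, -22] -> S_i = 6 + -7*i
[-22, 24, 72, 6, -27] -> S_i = Random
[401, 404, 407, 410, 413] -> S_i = 401 + 3*i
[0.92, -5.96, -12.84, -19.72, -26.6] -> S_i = 0.92 + -6.88*i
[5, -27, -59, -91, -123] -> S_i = 5 + -32*i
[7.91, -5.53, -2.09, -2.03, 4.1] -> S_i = Random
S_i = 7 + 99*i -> [7, 106, 205, 304, 403]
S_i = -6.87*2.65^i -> [-6.87, -18.21, -48.24, -127.85, -338.8]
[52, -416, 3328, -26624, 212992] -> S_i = 52*-8^i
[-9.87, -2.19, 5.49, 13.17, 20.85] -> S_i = -9.87 + 7.68*i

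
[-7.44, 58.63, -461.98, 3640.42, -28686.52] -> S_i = -7.44*(-7.88)^i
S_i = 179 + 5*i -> [179, 184, 189, 194, 199]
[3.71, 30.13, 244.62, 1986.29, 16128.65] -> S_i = 3.71*8.12^i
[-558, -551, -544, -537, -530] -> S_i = -558 + 7*i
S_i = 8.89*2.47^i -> [8.89, 21.96, 54.24, 133.97, 330.89]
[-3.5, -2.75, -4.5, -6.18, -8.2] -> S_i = Random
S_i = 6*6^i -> [6, 36, 216, 1296, 7776]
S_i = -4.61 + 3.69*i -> [-4.61, -0.92, 2.77, 6.46, 10.15]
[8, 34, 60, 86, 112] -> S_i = 8 + 26*i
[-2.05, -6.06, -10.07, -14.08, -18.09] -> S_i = -2.05 + -4.01*i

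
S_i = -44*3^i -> [-44, -132, -396, -1188, -3564]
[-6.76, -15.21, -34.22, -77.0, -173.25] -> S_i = -6.76*2.25^i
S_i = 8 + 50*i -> [8, 58, 108, 158, 208]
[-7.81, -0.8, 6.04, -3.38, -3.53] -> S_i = Random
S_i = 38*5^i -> [38, 190, 950, 4750, 23750]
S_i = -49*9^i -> [-49, -441, -3969, -35721, -321489]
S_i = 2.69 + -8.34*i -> [2.69, -5.65, -13.99, -22.33, -30.67]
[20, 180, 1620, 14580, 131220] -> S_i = 20*9^i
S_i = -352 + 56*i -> [-352, -296, -240, -184, -128]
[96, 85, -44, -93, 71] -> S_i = Random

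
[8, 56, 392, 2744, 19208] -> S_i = 8*7^i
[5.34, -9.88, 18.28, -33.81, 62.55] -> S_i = 5.34*(-1.85)^i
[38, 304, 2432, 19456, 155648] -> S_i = 38*8^i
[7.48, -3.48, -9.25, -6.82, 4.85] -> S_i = Random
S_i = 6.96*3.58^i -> [6.96, 24.92, 89.2, 319.34, 1143.25]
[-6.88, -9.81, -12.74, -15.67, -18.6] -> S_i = -6.88 + -2.93*i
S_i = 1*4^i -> [1, 4, 16, 64, 256]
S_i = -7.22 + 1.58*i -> [-7.22, -5.64, -4.06, -2.48, -0.9]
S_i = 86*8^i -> [86, 688, 5504, 44032, 352256]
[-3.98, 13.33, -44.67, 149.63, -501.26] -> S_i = -3.98*(-3.35)^i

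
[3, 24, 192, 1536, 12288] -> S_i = 3*8^i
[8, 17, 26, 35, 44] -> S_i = 8 + 9*i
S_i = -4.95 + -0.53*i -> [-4.95, -5.48, -6.01, -6.54, -7.07]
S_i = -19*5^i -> [-19, -95, -475, -2375, -11875]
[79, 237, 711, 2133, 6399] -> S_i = 79*3^i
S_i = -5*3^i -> [-5, -15, -45, -135, -405]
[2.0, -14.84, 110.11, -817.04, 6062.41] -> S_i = 2.00*(-7.42)^i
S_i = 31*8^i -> [31, 248, 1984, 15872, 126976]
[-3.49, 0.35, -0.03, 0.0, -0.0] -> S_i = -3.49*(-0.10)^i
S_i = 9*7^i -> [9, 63, 441, 3087, 21609]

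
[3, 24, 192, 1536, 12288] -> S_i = 3*8^i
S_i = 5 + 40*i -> [5, 45, 85, 125, 165]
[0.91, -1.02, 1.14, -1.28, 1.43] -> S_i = 0.91*(-1.12)^i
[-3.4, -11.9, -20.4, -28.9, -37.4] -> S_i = -3.40 + -8.50*i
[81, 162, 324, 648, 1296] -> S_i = 81*2^i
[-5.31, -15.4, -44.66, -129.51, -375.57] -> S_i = -5.31*2.90^i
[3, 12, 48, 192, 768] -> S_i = 3*4^i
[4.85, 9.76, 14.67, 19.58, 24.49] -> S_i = 4.85 + 4.91*i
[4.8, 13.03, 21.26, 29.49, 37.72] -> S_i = 4.80 + 8.23*i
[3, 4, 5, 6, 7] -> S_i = 3 + 1*i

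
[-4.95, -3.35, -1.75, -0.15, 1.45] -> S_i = -4.95 + 1.60*i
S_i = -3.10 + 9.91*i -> [-3.1, 6.81, 16.72, 26.63, 36.54]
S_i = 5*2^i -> [5, 10, 20, 40, 80]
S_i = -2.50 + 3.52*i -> [-2.5, 1.02, 4.54, 8.06, 11.58]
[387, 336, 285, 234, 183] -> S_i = 387 + -51*i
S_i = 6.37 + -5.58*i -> [6.37, 0.79, -4.79, -10.37, -15.95]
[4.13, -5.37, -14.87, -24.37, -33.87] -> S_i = 4.13 + -9.50*i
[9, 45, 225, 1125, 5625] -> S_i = 9*5^i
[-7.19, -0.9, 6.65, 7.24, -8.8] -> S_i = Random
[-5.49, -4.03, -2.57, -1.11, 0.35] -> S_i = -5.49 + 1.46*i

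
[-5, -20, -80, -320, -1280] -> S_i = -5*4^i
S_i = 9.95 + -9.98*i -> [9.95, -0.03, -10.01, -19.99, -29.97]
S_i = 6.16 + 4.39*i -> [6.16, 10.55, 14.94, 19.33, 23.72]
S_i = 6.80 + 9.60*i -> [6.8, 16.4, 26.0, 35.6, 45.2]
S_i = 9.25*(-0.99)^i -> [9.25, -9.16, 9.07, -8.98, 8.89]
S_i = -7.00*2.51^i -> [-7.0, -17.57, -44.1, -110.69, -277.84]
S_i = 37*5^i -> [37, 185, 925, 4625, 23125]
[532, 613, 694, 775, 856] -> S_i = 532 + 81*i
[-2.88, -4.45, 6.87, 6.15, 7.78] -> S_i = Random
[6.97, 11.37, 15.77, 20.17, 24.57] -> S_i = 6.97 + 4.40*i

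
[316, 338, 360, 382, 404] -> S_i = 316 + 22*i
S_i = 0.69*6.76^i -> [0.69, 4.66, 31.53, 213.15, 1440.91]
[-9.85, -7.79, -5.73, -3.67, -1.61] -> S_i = -9.85 + 2.06*i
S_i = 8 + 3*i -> [8, 11, 14, 17, 20]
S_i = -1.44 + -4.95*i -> [-1.44, -6.39, -11.34, -16.29, -21.24]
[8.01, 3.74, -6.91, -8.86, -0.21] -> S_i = Random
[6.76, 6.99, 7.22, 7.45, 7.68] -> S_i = 6.76 + 0.23*i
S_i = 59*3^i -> [59, 177, 531, 1593, 4779]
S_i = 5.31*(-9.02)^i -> [5.31, -47.9, 432.02, -3896.85, 35149.62]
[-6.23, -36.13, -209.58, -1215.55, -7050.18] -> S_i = -6.23*5.80^i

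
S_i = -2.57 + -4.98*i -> [-2.57, -7.55, -12.53, -17.51, -22.49]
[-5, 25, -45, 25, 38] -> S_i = Random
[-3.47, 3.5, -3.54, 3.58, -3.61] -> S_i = -3.47*(-1.01)^i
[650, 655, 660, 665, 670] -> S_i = 650 + 5*i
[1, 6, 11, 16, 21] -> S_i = 1 + 5*i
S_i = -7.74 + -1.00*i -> [-7.74, -8.74, -9.74, -10.74, -11.74]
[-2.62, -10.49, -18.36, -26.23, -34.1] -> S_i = -2.62 + -7.87*i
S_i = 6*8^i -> [6, 48, 384, 3072, 24576]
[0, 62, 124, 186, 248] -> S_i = 0 + 62*i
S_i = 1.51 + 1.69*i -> [1.51, 3.2, 4.89, 6.58, 8.27]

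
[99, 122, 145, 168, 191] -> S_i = 99 + 23*i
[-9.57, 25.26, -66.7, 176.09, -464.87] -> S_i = -9.57*(-2.64)^i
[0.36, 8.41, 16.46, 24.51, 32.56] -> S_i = 0.36 + 8.05*i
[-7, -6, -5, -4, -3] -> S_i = -7 + 1*i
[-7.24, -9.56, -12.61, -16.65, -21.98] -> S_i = -7.24*1.32^i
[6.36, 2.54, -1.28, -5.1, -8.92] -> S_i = 6.36 + -3.82*i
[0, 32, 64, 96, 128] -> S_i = 0 + 32*i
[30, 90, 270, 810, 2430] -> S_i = 30*3^i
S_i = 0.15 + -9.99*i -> [0.15, -9.84, -19.83, -29.82, -39.81]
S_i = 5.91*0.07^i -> [5.91, 0.41, 0.03, 0.0, 0.0]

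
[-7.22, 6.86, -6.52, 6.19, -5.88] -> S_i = -7.22*(-0.95)^i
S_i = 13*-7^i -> [13, -91, 637, -4459, 31213]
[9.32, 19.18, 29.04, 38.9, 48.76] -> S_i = 9.32 + 9.86*i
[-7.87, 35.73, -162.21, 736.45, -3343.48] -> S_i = -7.87*(-4.54)^i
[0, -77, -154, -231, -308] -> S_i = 0 + -77*i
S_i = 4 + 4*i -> [4, 8, 12, 16, 20]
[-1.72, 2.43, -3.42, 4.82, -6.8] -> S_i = -1.72*(-1.41)^i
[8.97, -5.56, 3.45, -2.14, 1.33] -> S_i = 8.97*(-0.62)^i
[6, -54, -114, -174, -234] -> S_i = 6 + -60*i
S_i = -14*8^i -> [-14, -112, -896, -7168, -57344]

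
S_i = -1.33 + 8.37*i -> [-1.33, 7.04, 15.41, 23.78, 32.15]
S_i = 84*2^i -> [84, 168, 336, 672, 1344]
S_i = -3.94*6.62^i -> [-3.94, -26.08, -172.67, -1143.06, -7567.08]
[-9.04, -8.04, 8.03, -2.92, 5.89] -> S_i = Random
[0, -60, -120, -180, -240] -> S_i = 0 + -60*i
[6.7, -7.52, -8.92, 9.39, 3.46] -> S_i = Random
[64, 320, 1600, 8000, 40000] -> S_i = 64*5^i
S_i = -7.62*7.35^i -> [-7.62, -56.01, -411.65, -3025.64, -22238.44]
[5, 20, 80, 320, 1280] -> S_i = 5*4^i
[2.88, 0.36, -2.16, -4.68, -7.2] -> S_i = 2.88 + -2.52*i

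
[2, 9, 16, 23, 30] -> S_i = 2 + 7*i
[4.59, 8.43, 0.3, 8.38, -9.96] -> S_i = Random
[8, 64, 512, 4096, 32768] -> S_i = 8*8^i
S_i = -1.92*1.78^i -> [-1.92, -3.42, -6.08, -10.83, -19.27]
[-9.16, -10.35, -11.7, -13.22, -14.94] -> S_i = -9.16*1.13^i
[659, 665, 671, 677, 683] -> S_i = 659 + 6*i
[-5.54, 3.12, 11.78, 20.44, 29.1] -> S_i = -5.54 + 8.66*i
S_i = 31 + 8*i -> [31, 39, 47, 55, 63]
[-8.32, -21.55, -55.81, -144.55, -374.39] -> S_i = -8.32*2.59^i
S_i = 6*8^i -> [6, 48, 384, 3072, 24576]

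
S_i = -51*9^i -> [-51, -459, -4131, -37179, -334611]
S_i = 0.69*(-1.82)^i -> [0.69, -1.26, 2.29, -4.16, 7.57]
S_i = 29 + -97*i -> [29, -68, -165, -262, -359]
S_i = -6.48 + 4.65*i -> [-6.48, -1.83, 2.82, 7.47, 12.12]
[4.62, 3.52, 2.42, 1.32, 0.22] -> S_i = 4.62 + -1.10*i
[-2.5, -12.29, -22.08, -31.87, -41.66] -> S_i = -2.50 + -9.79*i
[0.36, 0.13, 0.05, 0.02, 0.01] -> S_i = 0.36*0.37^i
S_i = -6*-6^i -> [-6, 36, -216, 1296, -7776]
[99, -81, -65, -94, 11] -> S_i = Random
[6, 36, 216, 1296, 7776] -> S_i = 6*6^i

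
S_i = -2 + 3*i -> [-2, 1, 4, 7, 10]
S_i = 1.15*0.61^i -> [1.15, 0.7, 0.43, 0.26, 0.16]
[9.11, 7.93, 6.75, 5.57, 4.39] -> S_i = 9.11 + -1.18*i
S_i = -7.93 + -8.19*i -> [-7.93, -16.12, -24.31, -32.5, -40.69]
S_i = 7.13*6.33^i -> [7.13, 45.13, 285.69, 1808.43, 11447.33]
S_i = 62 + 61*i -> [62, 123, 184, 245, 306]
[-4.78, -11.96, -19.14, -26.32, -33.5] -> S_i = -4.78 + -7.18*i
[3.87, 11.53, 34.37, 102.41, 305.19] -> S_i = 3.87*2.98^i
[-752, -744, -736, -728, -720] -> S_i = -752 + 8*i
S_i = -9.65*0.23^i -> [-9.65, -2.22, -0.51, -0.12, -0.03]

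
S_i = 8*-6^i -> [8, -48, 288, -1728, 10368]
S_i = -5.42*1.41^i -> [-5.42, -7.64, -10.78, -15.19, -21.42]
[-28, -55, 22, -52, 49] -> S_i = Random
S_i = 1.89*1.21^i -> [1.89, 2.29, 2.77, 3.35, 4.05]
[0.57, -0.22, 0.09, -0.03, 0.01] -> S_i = 0.57*(-0.39)^i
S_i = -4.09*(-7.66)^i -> [-4.09, 31.33, -239.98, 1838.27, -14081.16]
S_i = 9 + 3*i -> [9, 12, 15, 18, 21]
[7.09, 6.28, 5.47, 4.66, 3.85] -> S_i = 7.09 + -0.81*i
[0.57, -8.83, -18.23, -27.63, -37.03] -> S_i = 0.57 + -9.40*i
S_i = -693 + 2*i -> [-693, -691, -689, -687, -685]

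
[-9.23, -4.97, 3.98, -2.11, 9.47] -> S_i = Random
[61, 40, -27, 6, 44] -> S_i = Random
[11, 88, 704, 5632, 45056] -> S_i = 11*8^i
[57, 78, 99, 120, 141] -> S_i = 57 + 21*i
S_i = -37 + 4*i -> [-37, -33, -29, -25, -21]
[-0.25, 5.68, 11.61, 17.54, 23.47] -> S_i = -0.25 + 5.93*i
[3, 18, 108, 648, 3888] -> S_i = 3*6^i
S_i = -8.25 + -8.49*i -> [-8.25, -16.74, -25.23, -33.72, -42.21]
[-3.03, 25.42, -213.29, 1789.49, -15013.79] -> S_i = -3.03*(-8.39)^i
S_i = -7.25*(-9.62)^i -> [-7.25, 69.74, -670.95, 6454.51, -62092.38]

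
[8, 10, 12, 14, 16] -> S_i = 8 + 2*i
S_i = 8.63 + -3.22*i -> [8.63, 5.41, 2.19, -1.03, -4.25]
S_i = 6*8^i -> [6, 48, 384, 3072, 24576]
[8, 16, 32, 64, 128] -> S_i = 8*2^i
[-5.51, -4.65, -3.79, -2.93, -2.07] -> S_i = -5.51 + 0.86*i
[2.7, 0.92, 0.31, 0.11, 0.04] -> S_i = 2.70*0.34^i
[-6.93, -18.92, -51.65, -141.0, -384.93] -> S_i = -6.93*2.73^i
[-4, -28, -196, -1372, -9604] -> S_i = -4*7^i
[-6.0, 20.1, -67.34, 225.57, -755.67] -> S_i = -6.00*(-3.35)^i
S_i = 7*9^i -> [7, 63, 567, 5103, 45927]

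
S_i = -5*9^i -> [-5, -45, -405, -3645, -32805]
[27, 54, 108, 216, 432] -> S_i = 27*2^i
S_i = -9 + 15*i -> [-9, 6, 21, 36, 51]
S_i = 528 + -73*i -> [528, 455, 382, 309, 236]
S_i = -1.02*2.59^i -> [-1.02, -2.64, -6.84, -17.72, -45.9]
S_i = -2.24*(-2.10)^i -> [-2.24, 4.7, -9.88, 20.74, -43.56]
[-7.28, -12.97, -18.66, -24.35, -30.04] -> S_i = -7.28 + -5.69*i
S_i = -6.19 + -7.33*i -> [-6.19, -13.52, -20.85, -28.18, -35.51]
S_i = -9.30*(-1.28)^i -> [-9.3, 11.9, -15.24, 19.5, -24.96]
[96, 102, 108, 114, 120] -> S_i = 96 + 6*i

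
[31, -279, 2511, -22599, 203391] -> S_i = 31*-9^i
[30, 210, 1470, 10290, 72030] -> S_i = 30*7^i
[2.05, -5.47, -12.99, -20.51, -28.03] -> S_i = 2.05 + -7.52*i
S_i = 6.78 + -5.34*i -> [6.78, 1.44, -3.9, -9.24, -14.58]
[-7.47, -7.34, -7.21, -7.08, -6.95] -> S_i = -7.47 + 0.13*i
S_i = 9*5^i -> [9, 45, 225, 1125, 5625]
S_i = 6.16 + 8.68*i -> [6.16, 14.84, 23.52, 32.2, 40.88]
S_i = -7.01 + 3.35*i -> [-7.01, -3.66, -0.31, 3.04, 6.39]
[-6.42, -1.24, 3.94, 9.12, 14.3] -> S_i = -6.42 + 5.18*i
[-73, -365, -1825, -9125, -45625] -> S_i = -73*5^i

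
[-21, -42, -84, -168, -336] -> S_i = -21*2^i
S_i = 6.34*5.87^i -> [6.34, 37.22, 218.46, 1282.34, 7527.34]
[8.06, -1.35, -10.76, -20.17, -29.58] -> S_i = 8.06 + -9.41*i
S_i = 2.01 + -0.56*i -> [2.01, 1.45, 0.89, 0.33, -0.23]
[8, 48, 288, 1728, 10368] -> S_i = 8*6^i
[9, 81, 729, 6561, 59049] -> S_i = 9*9^i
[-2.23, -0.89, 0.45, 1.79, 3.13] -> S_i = -2.23 + 1.34*i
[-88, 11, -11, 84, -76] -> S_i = Random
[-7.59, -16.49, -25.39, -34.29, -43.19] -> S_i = -7.59 + -8.90*i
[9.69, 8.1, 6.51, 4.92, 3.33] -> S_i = 9.69 + -1.59*i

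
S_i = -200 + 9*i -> [-200, -191, -182, -173, -164]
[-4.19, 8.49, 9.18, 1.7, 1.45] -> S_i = Random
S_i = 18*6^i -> [18, 108, 648, 3888, 23328]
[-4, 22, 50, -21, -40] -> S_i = Random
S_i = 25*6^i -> [25, 150, 900, 5400, 32400]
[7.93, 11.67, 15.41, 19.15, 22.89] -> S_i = 7.93 + 3.74*i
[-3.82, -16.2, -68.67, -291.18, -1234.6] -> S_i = -3.82*4.24^i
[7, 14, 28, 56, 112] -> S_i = 7*2^i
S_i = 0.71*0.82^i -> [0.71, 0.58, 0.48, 0.39, 0.32]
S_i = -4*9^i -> [-4, -36, -324, -2916, -26244]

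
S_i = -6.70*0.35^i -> [-6.7, -2.34, -0.82, -0.29, -0.1]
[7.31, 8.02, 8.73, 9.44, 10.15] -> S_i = 7.31 + 0.71*i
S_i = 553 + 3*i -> [553, 556, 559, 562, 565]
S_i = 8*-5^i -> [8, -40, 200, -1000, 5000]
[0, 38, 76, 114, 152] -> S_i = 0 + 38*i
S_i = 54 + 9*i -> [54, 63, 72, 81, 90]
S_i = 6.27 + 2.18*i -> [6.27, 8.45, 10.63, 12.81, 14.99]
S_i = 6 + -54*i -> [6, -48, -102, -156, -210]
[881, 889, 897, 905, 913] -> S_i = 881 + 8*i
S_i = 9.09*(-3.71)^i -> [9.09, -33.72, 125.12, -464.18, 1722.1]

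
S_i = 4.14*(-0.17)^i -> [4.14, -0.7, 0.12, -0.02, 0.0]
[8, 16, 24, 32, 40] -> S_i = 8 + 8*i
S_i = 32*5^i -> [32, 160, 800, 4000, 20000]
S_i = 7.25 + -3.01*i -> [7.25, 4.24, 1.23, -1.78, -4.79]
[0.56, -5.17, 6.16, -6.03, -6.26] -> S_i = Random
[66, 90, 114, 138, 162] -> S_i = 66 + 24*i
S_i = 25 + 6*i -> [25, 31, 37, 43, 49]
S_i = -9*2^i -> [-9, -18, -36, -72, -144]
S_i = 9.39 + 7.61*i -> [9.39, 17.0, 24.61, 32.22, 39.83]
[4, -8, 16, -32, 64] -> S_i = 4*-2^i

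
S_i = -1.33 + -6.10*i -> [-1.33, -7.43, -13.53, -19.63, -25.73]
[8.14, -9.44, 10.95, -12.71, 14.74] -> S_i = 8.14*(-1.16)^i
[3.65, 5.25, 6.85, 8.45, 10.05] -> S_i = 3.65 + 1.60*i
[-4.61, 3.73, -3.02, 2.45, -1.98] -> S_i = -4.61*(-0.81)^i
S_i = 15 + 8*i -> [15, 23, 31, 39, 47]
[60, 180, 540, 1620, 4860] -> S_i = 60*3^i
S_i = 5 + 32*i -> [5, 37, 69, 101, 133]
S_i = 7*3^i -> [7, 21, 63, 189, 567]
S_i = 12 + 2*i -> [12, 14, 16, 18, 20]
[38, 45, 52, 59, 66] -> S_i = 38 + 7*i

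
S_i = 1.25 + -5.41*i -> [1.25, -4.16, -9.57, -14.98, -20.39]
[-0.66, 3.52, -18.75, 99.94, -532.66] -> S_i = -0.66*(-5.33)^i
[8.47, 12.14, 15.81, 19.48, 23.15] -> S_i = 8.47 + 3.67*i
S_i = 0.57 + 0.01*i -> [0.57, 0.58, 0.59, 0.6, 0.61]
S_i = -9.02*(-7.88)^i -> [-9.02, 71.08, -560.09, 4413.52, -34778.54]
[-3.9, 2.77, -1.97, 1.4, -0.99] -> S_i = -3.90*(-0.71)^i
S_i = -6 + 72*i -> [-6, 66, 138, 210, 282]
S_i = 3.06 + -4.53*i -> [3.06, -1.47, -6.0, -10.53, -15.06]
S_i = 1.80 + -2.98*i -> [1.8, -1.18, -4.16, -7.14, -10.12]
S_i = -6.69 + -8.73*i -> [-6.69, -15.42, -24.15, -32.88, -41.61]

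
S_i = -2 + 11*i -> [-2, 9, 20, 31, 42]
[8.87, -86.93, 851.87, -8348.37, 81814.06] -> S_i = 8.87*(-9.80)^i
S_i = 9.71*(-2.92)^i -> [9.71, -28.35, 82.79, -241.75, 705.91]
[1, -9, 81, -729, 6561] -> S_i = 1*-9^i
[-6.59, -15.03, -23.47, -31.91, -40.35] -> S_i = -6.59 + -8.44*i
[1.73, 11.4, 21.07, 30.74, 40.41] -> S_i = 1.73 + 9.67*i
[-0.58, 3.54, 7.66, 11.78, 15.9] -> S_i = -0.58 + 4.12*i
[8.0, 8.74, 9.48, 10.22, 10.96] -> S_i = 8.00 + 0.74*i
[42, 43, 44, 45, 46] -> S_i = 42 + 1*i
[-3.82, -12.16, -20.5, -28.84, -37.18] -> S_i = -3.82 + -8.34*i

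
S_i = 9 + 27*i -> [9, 36, 63, 90, 117]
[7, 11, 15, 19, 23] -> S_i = 7 + 4*i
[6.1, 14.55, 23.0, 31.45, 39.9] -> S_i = 6.10 + 8.45*i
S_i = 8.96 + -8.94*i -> [8.96, 0.02, -8.92, -17.86, -26.8]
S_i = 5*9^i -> [5, 45, 405, 3645, 32805]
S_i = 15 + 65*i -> [15, 80, 145, 210, 275]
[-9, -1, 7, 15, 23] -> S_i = -9 + 8*i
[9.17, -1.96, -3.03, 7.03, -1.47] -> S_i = Random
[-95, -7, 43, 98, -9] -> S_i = Random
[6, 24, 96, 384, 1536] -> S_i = 6*4^i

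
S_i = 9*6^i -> [9, 54, 324, 1944, 11664]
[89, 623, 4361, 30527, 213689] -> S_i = 89*7^i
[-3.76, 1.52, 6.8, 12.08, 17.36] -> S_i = -3.76 + 5.28*i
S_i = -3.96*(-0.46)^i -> [-3.96, 1.82, -0.84, 0.39, -0.18]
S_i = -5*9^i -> [-5, -45, -405, -3645, -32805]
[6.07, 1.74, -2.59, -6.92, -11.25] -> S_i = 6.07 + -4.33*i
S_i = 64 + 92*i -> [64, 156, 248, 340, 432]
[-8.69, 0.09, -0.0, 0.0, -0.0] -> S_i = -8.69*(-0.01)^i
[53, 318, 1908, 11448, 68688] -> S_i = 53*6^i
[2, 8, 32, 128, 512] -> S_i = 2*4^i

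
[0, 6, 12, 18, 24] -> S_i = 0 + 6*i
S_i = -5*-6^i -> [-5, 30, -180, 1080, -6480]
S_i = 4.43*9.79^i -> [4.43, 43.37, 424.59, 4156.73, 40694.39]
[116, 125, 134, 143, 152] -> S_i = 116 + 9*i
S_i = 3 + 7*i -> [3, 10, 17, 24, 31]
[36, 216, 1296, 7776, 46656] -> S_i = 36*6^i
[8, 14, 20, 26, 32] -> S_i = 8 + 6*i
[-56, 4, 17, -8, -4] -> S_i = Random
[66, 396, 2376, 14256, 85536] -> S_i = 66*6^i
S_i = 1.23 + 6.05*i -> [1.23, 7.28, 13.33, 19.38, 25.43]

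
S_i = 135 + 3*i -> [135, 138, 141, 144, 147]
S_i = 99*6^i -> [99, 594, 3564, 21384, 128304]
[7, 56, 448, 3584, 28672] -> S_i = 7*8^i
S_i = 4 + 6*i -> [4, 10, 16, 22, 28]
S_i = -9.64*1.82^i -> [-9.64, -17.54, -31.93, -58.12, -105.77]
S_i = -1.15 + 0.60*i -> [-1.15, -0.55, 0.05, 0.65, 1.25]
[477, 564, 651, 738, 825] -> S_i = 477 + 87*i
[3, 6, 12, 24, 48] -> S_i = 3*2^i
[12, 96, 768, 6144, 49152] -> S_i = 12*8^i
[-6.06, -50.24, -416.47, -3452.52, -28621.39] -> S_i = -6.06*8.29^i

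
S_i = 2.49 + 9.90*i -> [2.49, 12.39, 22.29, 32.19, 42.09]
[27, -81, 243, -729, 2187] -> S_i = 27*-3^i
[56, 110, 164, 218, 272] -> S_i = 56 + 54*i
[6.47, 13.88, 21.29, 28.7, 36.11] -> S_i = 6.47 + 7.41*i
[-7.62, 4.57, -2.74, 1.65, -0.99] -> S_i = -7.62*(-0.60)^i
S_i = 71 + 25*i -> [71, 96, 121, 146, 171]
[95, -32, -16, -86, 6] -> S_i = Random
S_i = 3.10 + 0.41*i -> [3.1, 3.51, 3.92, 4.33, 4.74]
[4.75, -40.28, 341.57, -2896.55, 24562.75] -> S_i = 4.75*(-8.48)^i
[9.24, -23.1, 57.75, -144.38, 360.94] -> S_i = 9.24*(-2.50)^i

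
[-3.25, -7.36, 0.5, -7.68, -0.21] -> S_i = Random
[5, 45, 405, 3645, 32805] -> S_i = 5*9^i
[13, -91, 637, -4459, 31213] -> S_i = 13*-7^i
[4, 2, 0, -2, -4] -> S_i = 4 + -2*i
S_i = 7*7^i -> [7, 49, 343, 2401, 16807]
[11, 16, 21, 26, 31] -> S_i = 11 + 5*i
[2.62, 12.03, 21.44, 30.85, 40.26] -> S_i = 2.62 + 9.41*i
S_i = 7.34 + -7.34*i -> [7.34, 0.0, -7.34, -14.68, -22.02]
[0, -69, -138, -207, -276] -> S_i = 0 + -69*i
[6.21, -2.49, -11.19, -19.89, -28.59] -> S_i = 6.21 + -8.70*i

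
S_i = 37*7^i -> [37, 259, 1813, 12691, 88837]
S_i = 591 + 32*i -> [591, 623, 655, 687, 719]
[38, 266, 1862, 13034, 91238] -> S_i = 38*7^i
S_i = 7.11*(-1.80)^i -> [7.11, -12.8, 23.04, -41.47, 74.64]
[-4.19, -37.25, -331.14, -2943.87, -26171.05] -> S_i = -4.19*8.89^i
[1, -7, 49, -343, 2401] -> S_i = 1*-7^i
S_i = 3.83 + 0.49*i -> [3.83, 4.32, 4.81, 5.3, 5.79]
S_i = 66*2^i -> [66, 132, 264, 528, 1056]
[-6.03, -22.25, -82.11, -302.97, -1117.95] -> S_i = -6.03*3.69^i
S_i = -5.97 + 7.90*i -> [-5.97, 1.93, 9.83, 17.73, 25.63]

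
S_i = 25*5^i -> [25, 125, 625, 3125, 15625]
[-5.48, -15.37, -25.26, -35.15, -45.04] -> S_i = -5.48 + -9.89*i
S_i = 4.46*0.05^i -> [4.46, 0.22, 0.01, 0.0, 0.0]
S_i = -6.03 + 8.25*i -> [-6.03, 2.22, 10.47, 18.72, 26.97]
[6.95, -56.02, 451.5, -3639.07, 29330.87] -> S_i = 6.95*(-8.06)^i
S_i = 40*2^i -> [40, 80, 160, 320, 640]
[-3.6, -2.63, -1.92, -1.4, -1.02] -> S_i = -3.60*0.73^i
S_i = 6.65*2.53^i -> [6.65, 16.82, 42.57, 107.69, 272.46]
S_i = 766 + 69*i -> [766, 835, 904, 973, 1042]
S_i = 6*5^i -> [6, 30, 150, 750, 3750]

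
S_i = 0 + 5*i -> [0, 5, 10, 15, 20]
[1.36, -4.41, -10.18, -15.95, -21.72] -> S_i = 1.36 + -5.77*i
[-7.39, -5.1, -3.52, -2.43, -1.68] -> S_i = -7.39*0.69^i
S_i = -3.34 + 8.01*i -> [-3.34, 4.67, 12.68, 20.69, 28.7]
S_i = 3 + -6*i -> [3, -3, -9, -15, -21]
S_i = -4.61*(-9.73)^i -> [-4.61, 44.86, -436.44, 4246.58, -41319.24]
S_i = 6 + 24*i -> [6, 30, 54, 78, 102]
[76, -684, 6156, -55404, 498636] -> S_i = 76*-9^i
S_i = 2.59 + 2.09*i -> [2.59, 4.68, 6.77, 8.86, 10.95]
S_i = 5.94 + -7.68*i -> [5.94, -1.74, -9.42, -17.1, -24.78]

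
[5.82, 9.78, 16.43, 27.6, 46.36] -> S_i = 5.82*1.68^i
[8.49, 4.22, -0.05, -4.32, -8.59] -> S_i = 8.49 + -4.27*i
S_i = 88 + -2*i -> [88, 86, 84, 82, 80]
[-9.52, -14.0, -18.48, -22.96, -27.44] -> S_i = -9.52 + -4.48*i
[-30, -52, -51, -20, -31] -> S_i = Random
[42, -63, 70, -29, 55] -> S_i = Random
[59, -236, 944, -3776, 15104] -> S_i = 59*-4^i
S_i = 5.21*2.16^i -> [5.21, 11.25, 24.31, 52.5, 113.41]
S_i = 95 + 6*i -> [95, 101, 107, 113, 119]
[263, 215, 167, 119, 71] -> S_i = 263 + -48*i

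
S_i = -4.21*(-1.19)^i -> [-4.21, 5.01, -5.96, 7.09, -8.44]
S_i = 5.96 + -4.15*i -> [5.96, 1.81, -2.34, -6.49, -10.64]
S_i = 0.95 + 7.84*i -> [0.95, 8.79, 16.63, 24.47, 32.31]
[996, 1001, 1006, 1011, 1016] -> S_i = 996 + 5*i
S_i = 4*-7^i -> [4, -28, 196, -1372, 9604]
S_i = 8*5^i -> [8, 40, 200, 1000, 5000]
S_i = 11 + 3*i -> [11, 14, 17, 20, 23]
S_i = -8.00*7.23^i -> [-8.0, -57.84, -418.18, -3023.46, -21859.65]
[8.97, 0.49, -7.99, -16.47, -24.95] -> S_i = 8.97 + -8.48*i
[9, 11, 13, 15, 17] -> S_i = 9 + 2*i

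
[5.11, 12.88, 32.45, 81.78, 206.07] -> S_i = 5.11*2.52^i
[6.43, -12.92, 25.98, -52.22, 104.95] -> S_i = 6.43*(-2.01)^i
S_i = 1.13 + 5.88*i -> [1.13, 7.01, 12.89, 18.77, 24.65]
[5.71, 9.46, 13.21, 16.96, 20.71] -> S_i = 5.71 + 3.75*i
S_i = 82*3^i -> [82, 246, 738, 2214, 6642]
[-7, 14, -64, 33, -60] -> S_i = Random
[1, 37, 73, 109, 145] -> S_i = 1 + 36*i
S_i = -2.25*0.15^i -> [-2.25, -0.34, -0.05, -0.01, -0.0]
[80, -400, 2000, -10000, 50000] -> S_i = 80*-5^i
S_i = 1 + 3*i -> [1, 4, 7, 10, 13]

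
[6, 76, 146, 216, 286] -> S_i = 6 + 70*i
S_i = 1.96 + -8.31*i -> [1.96, -6.35, -14.66, -22.97, -31.28]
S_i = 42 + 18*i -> [42, 60, 78, 96, 114]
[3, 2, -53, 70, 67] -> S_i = Random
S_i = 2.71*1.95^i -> [2.71, 5.28, 10.3, 20.09, 39.18]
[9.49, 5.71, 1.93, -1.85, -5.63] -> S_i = 9.49 + -3.78*i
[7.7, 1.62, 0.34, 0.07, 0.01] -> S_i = 7.70*0.21^i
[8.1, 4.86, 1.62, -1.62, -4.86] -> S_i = 8.10 + -3.24*i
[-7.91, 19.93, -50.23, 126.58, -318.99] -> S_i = -7.91*(-2.52)^i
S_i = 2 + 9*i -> [2, 11, 20, 29, 38]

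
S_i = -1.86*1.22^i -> [-1.86, -2.27, -2.77, -3.38, -4.12]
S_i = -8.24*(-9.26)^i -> [-8.24, 76.3, -706.56, 6542.75, -60585.84]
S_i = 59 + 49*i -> [59, 108, 157, 206, 255]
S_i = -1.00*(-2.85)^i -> [-1.0, 2.85, -8.12, 23.15, -65.98]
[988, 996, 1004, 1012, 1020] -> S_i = 988 + 8*i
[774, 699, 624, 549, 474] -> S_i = 774 + -75*i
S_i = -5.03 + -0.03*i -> [-5.03, -5.06, -5.09, -5.12, -5.15]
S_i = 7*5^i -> [7, 35, 175, 875, 4375]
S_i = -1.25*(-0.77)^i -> [-1.25, 0.96, -0.74, 0.57, -0.44]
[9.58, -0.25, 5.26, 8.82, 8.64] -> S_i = Random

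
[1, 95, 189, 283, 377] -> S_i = 1 + 94*i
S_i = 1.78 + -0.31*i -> [1.78, 1.47, 1.16, 0.85, 0.54]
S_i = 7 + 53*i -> [7, 60, 113, 166, 219]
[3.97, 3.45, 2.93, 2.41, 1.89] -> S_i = 3.97 + -0.52*i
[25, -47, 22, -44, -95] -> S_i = Random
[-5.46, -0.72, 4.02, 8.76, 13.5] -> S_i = -5.46 + 4.74*i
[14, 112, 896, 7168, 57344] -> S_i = 14*8^i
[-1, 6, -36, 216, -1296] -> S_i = -1*-6^i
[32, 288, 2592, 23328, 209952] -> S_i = 32*9^i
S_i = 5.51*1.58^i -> [5.51, 8.71, 13.76, 21.73, 34.34]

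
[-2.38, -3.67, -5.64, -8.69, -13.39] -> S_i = -2.38*1.54^i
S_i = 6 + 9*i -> [6, 15, 24, 33, 42]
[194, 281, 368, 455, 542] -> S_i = 194 + 87*i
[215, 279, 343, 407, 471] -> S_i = 215 + 64*i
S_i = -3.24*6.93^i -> [-3.24, -22.45, -155.6, -1078.31, -7472.71]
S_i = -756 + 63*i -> [-756, -693, -630, -567, -504]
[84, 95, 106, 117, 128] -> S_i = 84 + 11*i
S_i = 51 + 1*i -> [51, 52, 53, 54, 55]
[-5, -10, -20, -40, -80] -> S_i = -5*2^i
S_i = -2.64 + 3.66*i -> [-2.64, 1.02, 4.68, 8.34, 12.0]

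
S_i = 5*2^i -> [5, 10, 20, 40, 80]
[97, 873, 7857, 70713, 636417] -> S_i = 97*9^i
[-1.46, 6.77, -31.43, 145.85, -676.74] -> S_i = -1.46*(-4.64)^i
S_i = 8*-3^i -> [8, -24, 72, -216, 648]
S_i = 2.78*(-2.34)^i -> [2.78, -6.51, 15.22, -35.62, 83.35]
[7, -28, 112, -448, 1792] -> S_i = 7*-4^i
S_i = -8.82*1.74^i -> [-8.82, -15.35, -26.7, -46.46, -80.85]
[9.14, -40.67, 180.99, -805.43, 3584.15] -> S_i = 9.14*(-4.45)^i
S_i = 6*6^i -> [6, 36, 216, 1296, 7776]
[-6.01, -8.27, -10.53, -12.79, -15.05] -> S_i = -6.01 + -2.26*i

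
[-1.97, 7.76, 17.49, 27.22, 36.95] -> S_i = -1.97 + 9.73*i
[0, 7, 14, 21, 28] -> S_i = 0 + 7*i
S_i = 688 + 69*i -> [688, 757, 826, 895, 964]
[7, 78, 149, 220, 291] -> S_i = 7 + 71*i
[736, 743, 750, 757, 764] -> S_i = 736 + 7*i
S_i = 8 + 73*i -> [8, 81, 154, 227, 300]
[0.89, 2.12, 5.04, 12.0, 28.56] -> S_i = 0.89*2.38^i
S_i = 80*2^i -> [80, 160, 320, 640, 1280]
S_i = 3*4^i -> [3, 12, 48, 192, 768]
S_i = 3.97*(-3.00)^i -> [3.97, -11.91, 35.73, -107.19, 321.57]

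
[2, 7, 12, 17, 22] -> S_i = 2 + 5*i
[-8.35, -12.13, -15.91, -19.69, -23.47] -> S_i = -8.35 + -3.78*i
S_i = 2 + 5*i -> [2, 7, 12, 17, 22]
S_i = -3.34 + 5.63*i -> [-3.34, 2.29, 7.92, 13.55, 19.18]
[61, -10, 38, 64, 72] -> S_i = Random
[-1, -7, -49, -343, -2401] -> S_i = -1*7^i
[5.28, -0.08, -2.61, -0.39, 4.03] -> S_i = Random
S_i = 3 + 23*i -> [3, 26, 49, 72, 95]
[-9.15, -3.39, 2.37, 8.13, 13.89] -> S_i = -9.15 + 5.76*i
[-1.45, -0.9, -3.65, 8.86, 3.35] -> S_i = Random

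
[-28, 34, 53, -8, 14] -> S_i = Random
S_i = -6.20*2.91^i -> [-6.2, -18.04, -52.5, -152.78, -444.59]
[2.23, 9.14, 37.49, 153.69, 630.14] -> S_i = 2.23*4.10^i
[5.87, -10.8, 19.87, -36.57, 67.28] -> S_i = 5.87*(-1.84)^i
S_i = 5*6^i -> [5, 30, 180, 1080, 6480]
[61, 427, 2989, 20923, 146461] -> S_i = 61*7^i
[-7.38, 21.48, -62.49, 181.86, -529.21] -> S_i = -7.38*(-2.91)^i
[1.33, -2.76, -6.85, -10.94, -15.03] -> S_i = 1.33 + -4.09*i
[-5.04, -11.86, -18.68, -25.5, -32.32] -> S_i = -5.04 + -6.82*i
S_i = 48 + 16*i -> [48, 64, 80, 96, 112]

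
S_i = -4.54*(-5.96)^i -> [-4.54, 27.06, -161.27, 961.16, -5728.5]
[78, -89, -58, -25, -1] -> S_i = Random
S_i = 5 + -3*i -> [5, 2, -1, -4, -7]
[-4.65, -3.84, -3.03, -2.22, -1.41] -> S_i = -4.65 + 0.81*i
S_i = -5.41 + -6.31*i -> [-5.41, -11.72, -18.03, -24.34, -30.65]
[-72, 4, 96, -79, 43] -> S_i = Random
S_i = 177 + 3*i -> [177, 180, 183, 186, 189]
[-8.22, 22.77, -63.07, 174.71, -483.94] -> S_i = -8.22*(-2.77)^i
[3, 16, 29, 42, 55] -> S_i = 3 + 13*i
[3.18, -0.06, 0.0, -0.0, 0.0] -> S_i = 3.18*(-0.02)^i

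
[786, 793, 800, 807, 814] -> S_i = 786 + 7*i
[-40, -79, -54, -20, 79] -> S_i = Random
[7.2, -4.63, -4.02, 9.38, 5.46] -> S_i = Random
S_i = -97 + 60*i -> [-97, -37, 23, 83, 143]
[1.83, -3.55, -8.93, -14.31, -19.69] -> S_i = 1.83 + -5.38*i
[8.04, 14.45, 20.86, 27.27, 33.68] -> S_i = 8.04 + 6.41*i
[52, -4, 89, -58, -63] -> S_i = Random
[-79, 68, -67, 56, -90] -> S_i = Random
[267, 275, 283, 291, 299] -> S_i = 267 + 8*i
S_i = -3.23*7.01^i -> [-3.23, -22.64, -158.72, -1112.64, -7799.64]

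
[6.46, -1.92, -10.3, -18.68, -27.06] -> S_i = 6.46 + -8.38*i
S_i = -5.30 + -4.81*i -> [-5.3, -10.11, -14.92, -19.73, -24.54]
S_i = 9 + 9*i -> [9, 18, 27, 36, 45]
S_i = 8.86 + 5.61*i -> [8.86, 14.47, 20.08, 25.69, 31.3]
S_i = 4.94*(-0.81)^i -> [4.94, -4.0, 3.24, -2.63, 2.13]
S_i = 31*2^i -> [31, 62, 124, 248, 496]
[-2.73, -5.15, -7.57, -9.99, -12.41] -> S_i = -2.73 + -2.42*i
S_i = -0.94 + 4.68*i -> [-0.94, 3.74, 8.42, 13.1, 17.78]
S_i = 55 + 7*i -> [55, 62, 69, 76, 83]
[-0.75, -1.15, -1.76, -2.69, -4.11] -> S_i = -0.75*1.53^i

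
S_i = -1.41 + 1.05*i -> [-1.41, -0.36, 0.69, 1.74, 2.79]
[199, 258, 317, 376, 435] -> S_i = 199 + 59*i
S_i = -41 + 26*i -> [-41, -15, 11, 37, 63]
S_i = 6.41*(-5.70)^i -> [6.41, -36.54, 208.26, -1187.09, 6766.4]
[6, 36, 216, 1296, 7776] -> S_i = 6*6^i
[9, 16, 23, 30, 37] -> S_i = 9 + 7*i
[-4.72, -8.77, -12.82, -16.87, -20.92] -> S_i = -4.72 + -4.05*i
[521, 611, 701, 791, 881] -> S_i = 521 + 90*i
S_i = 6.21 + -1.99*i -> [6.21, 4.22, 2.23, 0.24, -1.75]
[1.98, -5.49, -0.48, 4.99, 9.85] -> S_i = Random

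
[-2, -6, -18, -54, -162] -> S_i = -2*3^i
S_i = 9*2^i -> [9, 18, 36, 72, 144]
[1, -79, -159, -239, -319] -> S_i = 1 + -80*i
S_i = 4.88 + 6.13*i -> [4.88, 11.01, 17.14, 23.27, 29.4]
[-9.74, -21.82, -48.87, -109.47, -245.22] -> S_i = -9.74*2.24^i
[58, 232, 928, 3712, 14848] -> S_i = 58*4^i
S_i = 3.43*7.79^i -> [3.43, 26.72, 208.15, 1621.46, 12631.18]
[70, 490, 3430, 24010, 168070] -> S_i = 70*7^i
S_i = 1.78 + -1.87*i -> [1.78, -0.09, -1.96, -3.83, -5.7]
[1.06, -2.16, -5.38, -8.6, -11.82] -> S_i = 1.06 + -3.22*i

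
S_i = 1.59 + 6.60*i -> [1.59, 8.19, 14.79, 21.39, 27.99]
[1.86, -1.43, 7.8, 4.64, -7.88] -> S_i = Random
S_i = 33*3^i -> [33, 99, 297, 891, 2673]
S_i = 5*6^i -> [5, 30, 180, 1080, 6480]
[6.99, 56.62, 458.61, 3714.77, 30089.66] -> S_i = 6.99*8.10^i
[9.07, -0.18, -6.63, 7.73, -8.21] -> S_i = Random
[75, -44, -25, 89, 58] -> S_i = Random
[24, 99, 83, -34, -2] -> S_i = Random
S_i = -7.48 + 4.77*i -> [-7.48, -2.71, 2.06, 6.83, 11.6]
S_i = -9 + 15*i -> [-9, 6, 21, 36, 51]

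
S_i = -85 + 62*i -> [-85, -23, 39, 101, 163]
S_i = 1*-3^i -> [1, -3, 9, -27, 81]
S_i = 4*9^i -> [4, 36, 324, 2916, 26244]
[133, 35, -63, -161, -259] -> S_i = 133 + -98*i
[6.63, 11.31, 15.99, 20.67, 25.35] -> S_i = 6.63 + 4.68*i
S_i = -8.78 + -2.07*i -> [-8.78, -10.85, -12.92, -14.99, -17.06]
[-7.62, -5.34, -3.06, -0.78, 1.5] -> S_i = -7.62 + 2.28*i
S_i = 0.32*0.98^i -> [0.32, 0.31, 0.31, 0.3, 0.3]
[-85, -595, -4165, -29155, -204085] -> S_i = -85*7^i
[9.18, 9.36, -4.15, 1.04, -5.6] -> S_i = Random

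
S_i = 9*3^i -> [9, 27, 81, 243, 729]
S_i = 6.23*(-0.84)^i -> [6.23, -5.23, 4.4, -3.69, 3.1]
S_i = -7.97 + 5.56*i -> [-7.97, -2.41, 3.15, 8.71, 14.27]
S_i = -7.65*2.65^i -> [-7.65, -20.27, -53.72, -142.36, -377.26]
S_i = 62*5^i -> [62, 310, 1550, 7750, 38750]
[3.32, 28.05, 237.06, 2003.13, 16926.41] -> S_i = 3.32*8.45^i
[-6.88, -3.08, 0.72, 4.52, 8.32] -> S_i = -6.88 + 3.80*i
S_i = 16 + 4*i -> [16, 20, 24, 28, 32]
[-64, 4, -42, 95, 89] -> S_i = Random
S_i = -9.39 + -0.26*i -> [-9.39, -9.65, -9.91, -10.17, -10.43]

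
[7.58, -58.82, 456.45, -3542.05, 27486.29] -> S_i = 7.58*(-7.76)^i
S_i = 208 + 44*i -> [208, 252, 296, 340, 384]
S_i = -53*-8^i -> [-53, 424, -3392, 27136, -217088]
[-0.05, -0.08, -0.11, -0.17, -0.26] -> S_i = -0.05*1.51^i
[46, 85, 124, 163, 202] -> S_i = 46 + 39*i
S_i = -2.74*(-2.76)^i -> [-2.74, 7.56, -20.87, 57.61, -159.0]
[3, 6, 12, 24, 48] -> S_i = 3*2^i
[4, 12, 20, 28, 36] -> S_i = 4 + 8*i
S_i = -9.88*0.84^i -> [-9.88, -8.3, -6.97, -5.86, -4.92]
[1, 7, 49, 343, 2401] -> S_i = 1*7^i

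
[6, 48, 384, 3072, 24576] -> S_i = 6*8^i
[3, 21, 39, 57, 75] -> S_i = 3 + 18*i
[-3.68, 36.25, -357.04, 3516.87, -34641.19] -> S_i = -3.68*(-9.85)^i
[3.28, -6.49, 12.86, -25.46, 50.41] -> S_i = 3.28*(-1.98)^i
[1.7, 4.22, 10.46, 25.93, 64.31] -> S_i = 1.70*2.48^i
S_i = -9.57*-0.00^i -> [-9.57, 0.0, -0.0, 0.0, -0.0]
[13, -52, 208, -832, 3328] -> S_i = 13*-4^i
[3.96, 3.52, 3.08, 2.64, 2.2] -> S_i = 3.96 + -0.44*i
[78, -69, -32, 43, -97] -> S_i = Random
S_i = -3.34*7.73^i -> [-3.34, -25.82, -199.57, -1542.71, -11925.17]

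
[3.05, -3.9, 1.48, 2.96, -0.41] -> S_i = Random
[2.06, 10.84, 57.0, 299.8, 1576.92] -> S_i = 2.06*5.26^i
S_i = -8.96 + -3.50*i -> [-8.96, -12.46, -15.96, -19.46, -22.96]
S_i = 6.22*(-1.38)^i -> [6.22, -8.58, 11.85, -16.35, 22.56]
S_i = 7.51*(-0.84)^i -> [7.51, -6.31, 5.3, -4.45, 3.74]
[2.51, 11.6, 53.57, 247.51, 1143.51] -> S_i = 2.51*4.62^i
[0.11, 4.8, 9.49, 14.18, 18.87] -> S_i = 0.11 + 4.69*i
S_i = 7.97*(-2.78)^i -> [7.97, -22.16, 61.6, -171.24, 476.03]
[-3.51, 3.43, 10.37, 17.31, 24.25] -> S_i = -3.51 + 6.94*i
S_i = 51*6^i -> [51, 306, 1836, 11016, 66096]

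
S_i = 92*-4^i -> [92, -368, 1472, -5888, 23552]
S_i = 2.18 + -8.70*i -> [2.18, -6.52, -15.22, -23.92, -32.62]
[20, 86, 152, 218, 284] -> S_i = 20 + 66*i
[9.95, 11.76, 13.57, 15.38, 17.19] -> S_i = 9.95 + 1.81*i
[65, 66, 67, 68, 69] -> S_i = 65 + 1*i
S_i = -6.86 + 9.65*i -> [-6.86, 2.79, 12.44, 22.09, 31.74]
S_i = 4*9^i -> [4, 36, 324, 2916, 26244]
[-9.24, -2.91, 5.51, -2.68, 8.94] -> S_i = Random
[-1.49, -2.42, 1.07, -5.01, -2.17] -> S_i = Random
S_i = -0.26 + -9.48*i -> [-0.26, -9.74, -19.22, -28.7, -38.18]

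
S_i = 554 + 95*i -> [554, 649, 744, 839, 934]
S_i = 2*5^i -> [2, 10, 50, 250, 1250]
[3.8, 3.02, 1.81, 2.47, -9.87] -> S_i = Random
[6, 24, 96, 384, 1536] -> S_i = 6*4^i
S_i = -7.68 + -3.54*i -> [-7.68, -11.22, -14.76, -18.3, -21.84]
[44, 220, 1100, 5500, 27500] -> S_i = 44*5^i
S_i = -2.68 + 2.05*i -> [-2.68, -0.63, 1.42, 3.47, 5.52]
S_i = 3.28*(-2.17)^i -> [3.28, -7.12, 15.45, -33.52, 72.73]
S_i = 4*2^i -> [4, 8, 16, 32, 64]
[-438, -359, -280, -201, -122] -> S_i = -438 + 79*i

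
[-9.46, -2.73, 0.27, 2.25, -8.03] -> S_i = Random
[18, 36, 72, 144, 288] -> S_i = 18*2^i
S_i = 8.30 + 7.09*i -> [8.3, 15.39, 22.48, 29.57, 36.66]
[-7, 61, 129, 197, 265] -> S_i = -7 + 68*i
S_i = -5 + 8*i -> [-5, 3, 11, 19, 27]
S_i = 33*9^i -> [33, 297, 2673, 24057, 216513]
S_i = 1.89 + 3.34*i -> [1.89, 5.23, 8.57, 11.91, 15.25]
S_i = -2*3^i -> [-2, -6, -18, -54, -162]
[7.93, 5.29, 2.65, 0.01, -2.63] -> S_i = 7.93 + -2.64*i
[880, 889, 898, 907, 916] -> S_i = 880 + 9*i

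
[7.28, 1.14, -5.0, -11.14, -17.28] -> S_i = 7.28 + -6.14*i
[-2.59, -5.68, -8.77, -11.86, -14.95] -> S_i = -2.59 + -3.09*i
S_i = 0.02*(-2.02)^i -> [0.02, -0.04, 0.08, -0.16, 0.33]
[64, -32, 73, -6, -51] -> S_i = Random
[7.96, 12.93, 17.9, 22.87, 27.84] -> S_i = 7.96 + 4.97*i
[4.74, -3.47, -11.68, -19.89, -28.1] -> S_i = 4.74 + -8.21*i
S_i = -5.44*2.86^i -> [-5.44, -15.56, -44.5, -127.26, -363.97]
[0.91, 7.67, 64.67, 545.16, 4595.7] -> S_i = 0.91*8.43^i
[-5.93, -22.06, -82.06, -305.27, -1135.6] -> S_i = -5.93*3.72^i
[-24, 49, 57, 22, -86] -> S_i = Random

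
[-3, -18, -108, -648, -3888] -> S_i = -3*6^i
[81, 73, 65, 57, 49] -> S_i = 81 + -8*i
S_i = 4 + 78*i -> [4, 82, 160, 238, 316]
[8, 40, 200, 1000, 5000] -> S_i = 8*5^i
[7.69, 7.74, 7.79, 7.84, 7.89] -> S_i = 7.69 + 0.05*i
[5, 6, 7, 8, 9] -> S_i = 5 + 1*i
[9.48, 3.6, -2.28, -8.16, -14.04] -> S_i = 9.48 + -5.88*i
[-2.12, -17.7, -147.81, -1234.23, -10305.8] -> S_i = -2.12*8.35^i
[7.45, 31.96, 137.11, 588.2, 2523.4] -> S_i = 7.45*4.29^i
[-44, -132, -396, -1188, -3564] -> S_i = -44*3^i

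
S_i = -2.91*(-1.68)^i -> [-2.91, 4.89, -8.21, 13.8, -23.18]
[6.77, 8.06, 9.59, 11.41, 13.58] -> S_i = 6.77*1.19^i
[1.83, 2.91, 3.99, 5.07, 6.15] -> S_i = 1.83 + 1.08*i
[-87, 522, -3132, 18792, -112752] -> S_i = -87*-6^i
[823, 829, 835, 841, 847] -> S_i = 823 + 6*i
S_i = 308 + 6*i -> [308, 314, 320, 326, 332]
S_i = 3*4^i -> [3, 12, 48, 192, 768]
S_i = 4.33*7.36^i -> [4.33, 31.87, 234.55, 1726.32, 12705.72]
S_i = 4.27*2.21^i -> [4.27, 9.44, 20.86, 46.09, 101.86]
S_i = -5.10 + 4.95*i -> [-5.1, -0.15, 4.8, 9.75, 14.7]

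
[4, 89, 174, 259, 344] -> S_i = 4 + 85*i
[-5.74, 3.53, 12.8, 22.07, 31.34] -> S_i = -5.74 + 9.27*i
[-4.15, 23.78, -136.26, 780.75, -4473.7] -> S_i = -4.15*(-5.73)^i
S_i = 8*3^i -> [8, 24, 72, 216, 648]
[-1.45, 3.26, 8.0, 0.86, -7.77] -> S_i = Random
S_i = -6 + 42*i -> [-6, 36, 78, 120, 162]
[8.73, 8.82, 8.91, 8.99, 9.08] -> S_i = 8.73*1.01^i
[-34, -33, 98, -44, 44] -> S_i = Random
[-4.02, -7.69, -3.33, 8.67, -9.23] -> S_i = Random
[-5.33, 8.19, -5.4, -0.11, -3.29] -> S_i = Random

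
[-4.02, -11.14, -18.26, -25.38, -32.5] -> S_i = -4.02 + -7.12*i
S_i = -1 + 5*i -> [-1, 4, 9, 14, 19]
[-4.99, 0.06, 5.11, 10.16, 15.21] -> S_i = -4.99 + 5.05*i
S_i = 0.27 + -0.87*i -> [0.27, -0.6, -1.47, -2.34, -3.21]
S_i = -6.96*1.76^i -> [-6.96, -12.25, -21.56, -37.94, -66.78]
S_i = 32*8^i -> [32, 256, 2048, 16384, 131072]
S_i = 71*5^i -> [71, 355, 1775, 8875, 44375]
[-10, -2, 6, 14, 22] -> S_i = -10 + 8*i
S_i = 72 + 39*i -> [72, 111, 150, 189, 228]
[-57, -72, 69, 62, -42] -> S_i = Random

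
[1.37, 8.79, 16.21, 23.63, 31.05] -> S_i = 1.37 + 7.42*i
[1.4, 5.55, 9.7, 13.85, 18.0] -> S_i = 1.40 + 4.15*i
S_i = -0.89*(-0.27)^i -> [-0.89, 0.24, -0.06, 0.02, -0.0]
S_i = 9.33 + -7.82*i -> [9.33, 1.51, -6.31, -14.13, -21.95]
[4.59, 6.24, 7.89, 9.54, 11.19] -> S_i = 4.59 + 1.65*i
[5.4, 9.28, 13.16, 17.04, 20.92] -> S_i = 5.40 + 3.88*i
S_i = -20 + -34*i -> [-20, -54, -88, -122, -156]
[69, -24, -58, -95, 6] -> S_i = Random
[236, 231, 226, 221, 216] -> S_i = 236 + -5*i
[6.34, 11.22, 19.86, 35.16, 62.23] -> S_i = 6.34*1.77^i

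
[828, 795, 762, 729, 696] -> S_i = 828 + -33*i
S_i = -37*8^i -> [-37, -296, -2368, -18944, -151552]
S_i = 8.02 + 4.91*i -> [8.02, 12.93, 17.84, 22.75, 27.66]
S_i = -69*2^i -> [-69, -138, -276, -552, -1104]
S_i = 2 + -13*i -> [2, -11, -24, -37, -50]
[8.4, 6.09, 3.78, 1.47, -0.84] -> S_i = 8.40 + -2.31*i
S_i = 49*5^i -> [49, 245, 1225, 6125, 30625]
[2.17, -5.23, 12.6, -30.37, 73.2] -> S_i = 2.17*(-2.41)^i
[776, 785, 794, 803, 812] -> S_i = 776 + 9*i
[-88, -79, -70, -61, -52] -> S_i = -88 + 9*i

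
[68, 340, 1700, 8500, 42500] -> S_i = 68*5^i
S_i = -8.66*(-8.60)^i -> [-8.66, 74.48, -640.49, 5508.24, -47370.91]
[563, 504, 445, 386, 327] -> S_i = 563 + -59*i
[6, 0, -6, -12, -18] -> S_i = 6 + -6*i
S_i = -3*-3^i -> [-3, 9, -27, 81, -243]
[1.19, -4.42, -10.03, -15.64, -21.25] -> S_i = 1.19 + -5.61*i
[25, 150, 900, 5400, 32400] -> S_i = 25*6^i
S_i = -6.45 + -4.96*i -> [-6.45, -11.41, -16.37, -21.33, -26.29]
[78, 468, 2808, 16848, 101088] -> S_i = 78*6^i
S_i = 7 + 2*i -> [7, 9, 11, 13, 15]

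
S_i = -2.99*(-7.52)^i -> [-2.99, 22.48, -169.09, 1271.52, -9561.86]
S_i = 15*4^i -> [15, 60, 240, 960, 3840]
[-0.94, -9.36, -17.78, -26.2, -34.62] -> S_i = -0.94 + -8.42*i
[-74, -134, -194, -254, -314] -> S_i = -74 + -60*i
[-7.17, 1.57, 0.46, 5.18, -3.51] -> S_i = Random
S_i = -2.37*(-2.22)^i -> [-2.37, 5.26, -11.68, 25.93, -57.57]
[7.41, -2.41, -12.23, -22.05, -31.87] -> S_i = 7.41 + -9.82*i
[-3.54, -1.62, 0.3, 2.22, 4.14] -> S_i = -3.54 + 1.92*i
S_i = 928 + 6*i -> [928, 934, 940, 946, 952]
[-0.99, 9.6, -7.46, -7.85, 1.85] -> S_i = Random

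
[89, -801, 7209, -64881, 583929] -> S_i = 89*-9^i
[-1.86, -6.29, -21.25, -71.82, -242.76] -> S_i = -1.86*3.38^i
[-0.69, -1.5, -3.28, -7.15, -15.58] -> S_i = -0.69*2.18^i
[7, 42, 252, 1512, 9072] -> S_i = 7*6^i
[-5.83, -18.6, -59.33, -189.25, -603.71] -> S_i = -5.83*3.19^i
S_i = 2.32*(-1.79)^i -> [2.32, -4.15, 7.43, -13.31, 23.82]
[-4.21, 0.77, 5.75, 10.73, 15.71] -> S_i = -4.21 + 4.98*i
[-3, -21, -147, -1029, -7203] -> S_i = -3*7^i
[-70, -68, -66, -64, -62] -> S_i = -70 + 2*i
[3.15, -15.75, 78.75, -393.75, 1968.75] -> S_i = 3.15*(-5.00)^i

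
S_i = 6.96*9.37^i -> [6.96, 65.22, 611.07, 5725.69, 53649.74]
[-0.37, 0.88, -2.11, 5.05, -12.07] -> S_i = -0.37*(-2.39)^i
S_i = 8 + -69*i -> [8, -61, -130, -199, -268]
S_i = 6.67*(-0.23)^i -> [6.67, -1.53, 0.35, -0.08, 0.02]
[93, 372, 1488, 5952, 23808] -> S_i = 93*4^i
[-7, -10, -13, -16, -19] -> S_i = -7 + -3*i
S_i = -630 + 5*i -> [-630, -625, -620, -615, -610]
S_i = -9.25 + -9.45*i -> [-9.25, -18.7, -28.15, -37.6, -47.05]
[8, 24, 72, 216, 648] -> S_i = 8*3^i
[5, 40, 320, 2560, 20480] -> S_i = 5*8^i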